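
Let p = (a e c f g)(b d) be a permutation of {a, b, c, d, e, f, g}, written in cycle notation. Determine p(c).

In the cycle (a e c f g), c is followed by f, so p(c) = f.

f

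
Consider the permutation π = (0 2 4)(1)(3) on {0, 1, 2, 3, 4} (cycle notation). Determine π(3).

3

The 1-cycle (3) fixes 3, so π(3) = 3.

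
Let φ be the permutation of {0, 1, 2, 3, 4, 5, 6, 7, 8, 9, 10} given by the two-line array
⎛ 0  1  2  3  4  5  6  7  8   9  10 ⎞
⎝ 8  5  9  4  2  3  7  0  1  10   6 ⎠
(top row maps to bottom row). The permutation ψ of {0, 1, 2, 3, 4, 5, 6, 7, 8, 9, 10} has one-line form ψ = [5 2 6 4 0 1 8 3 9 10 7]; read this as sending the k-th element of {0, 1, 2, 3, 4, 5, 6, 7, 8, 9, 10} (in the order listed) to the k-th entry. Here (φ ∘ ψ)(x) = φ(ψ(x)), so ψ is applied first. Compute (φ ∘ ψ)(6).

First apply ψ: ψ(6) = 8, then φ(8) = 1. Thus (φ ∘ ψ)(6) = 1.

1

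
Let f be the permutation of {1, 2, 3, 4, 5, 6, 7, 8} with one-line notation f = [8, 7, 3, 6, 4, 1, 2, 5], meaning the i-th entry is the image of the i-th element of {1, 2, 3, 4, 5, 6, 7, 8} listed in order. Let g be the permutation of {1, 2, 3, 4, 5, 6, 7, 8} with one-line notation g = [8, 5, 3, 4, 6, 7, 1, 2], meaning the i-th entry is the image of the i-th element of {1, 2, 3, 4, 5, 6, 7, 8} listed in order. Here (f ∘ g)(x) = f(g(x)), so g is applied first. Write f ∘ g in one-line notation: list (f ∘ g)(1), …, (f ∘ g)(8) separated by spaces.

5 4 3 6 1 2 8 7

Chase each element through g then f: 1 → 8 → 5; 2 → 5 → 4; 3 → 3 → 3; 4 → 4 → 6; 5 → 6 → 1; 6 → 7 → 2; 7 → 1 → 8; 8 → 2 → 7.
So f ∘ g in one-line form is 5 4 3 6 1 2 8 7.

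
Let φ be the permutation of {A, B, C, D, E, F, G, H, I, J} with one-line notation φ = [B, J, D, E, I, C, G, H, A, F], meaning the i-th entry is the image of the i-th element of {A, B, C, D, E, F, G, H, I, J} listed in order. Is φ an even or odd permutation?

odd

In disjoint-cycle form the cycle lengths are 8, 1, 1.
A cycle of length ℓ contributes ℓ−1 transpositions, so φ is a product of 7 transpositions — odd.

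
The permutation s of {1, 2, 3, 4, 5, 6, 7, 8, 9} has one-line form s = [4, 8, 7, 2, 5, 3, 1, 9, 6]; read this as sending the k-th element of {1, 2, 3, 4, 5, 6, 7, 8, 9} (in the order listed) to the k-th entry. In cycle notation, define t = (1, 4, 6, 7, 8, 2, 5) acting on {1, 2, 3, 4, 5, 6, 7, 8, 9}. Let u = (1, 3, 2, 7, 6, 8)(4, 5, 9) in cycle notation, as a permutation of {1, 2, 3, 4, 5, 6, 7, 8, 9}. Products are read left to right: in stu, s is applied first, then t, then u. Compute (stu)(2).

7

Apply the permutations in order: s(2) = 8, then t(8) = 2, then u(2) = 7. So (stu)(2) = 7.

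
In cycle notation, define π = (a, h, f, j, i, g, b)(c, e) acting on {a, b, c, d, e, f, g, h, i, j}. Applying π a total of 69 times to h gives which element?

a

h lies in the 7-cycle (a, h, f, j, i, g, b).
On a 7-cycle, π^7 is the identity, so π^69 = π^6 there (69 ≡ 6 mod 7).
Stepping 6 places around the cycle: h → f → j → i → g → b → a.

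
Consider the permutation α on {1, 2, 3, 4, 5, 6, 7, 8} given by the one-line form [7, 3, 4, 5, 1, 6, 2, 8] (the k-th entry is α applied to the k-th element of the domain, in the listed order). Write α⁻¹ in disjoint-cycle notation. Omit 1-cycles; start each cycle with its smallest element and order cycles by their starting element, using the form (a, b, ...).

The cycle decomposition of α is (1, 7, 2, 3, 4, 5).
Reversing each cycle (and rotating so the smallest element leads) gives α⁻¹ = (1, 5, 4, 3, 2, 7).

(1, 5, 4, 3, 2, 7)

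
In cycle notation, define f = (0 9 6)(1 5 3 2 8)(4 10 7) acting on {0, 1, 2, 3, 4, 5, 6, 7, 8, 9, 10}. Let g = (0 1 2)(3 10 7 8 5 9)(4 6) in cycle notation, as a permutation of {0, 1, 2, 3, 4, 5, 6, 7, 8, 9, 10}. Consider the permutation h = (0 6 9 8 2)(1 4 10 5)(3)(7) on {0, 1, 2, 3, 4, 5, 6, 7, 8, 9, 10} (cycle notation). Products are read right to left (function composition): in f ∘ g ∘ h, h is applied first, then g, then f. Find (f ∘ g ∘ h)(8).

9

(f ∘ g ∘ h)(8) = f(g(h(8))). h(8) = 2, then g(2) = 0, then f(0) = 9, so the result is 9.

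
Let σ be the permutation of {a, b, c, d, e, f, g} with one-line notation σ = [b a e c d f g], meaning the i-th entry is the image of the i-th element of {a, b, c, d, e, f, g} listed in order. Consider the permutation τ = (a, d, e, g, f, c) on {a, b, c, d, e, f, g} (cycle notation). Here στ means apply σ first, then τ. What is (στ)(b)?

(στ)(b) = τ(σ(b)). σ(b) = a, then τ(a) = d. So (στ)(b) = d.

d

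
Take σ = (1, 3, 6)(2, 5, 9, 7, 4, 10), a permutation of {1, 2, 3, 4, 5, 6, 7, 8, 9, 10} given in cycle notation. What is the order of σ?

The cycle type of σ is (6, 3, 1).
The order of σ is the least common multiple of its cycle lengths: lcm(6, 3) = 6.

6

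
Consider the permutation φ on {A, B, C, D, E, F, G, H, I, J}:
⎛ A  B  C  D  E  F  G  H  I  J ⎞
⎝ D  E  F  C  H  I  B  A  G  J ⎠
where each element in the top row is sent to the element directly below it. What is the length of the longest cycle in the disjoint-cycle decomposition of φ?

Decomposing into disjoint cycles gives (A D C F I G B E H); the longest has length 9.

9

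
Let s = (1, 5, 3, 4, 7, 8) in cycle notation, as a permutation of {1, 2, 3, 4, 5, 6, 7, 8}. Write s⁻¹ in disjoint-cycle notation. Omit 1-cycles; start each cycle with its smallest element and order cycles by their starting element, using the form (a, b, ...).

If s sends a → b within a cycle, s⁻¹ sends b → a; equivalently, reverse each cycle.
Reversing each cycle of s and rotating so the smallest element leads gives (1, 8, 7, 4, 3, 5).

(1, 8, 7, 4, 3, 5)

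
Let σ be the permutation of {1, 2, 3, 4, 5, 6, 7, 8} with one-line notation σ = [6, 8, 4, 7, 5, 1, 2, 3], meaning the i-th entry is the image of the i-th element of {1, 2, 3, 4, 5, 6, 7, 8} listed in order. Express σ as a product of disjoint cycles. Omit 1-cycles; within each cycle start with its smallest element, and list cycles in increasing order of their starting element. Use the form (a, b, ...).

Start at 1 and follow images: 1 → 6 → 1, giving the cycle (1, 6).
Repeating from the next unused element and collecting all non-trivial cycles gives (1, 6)(2, 8, 3, 4, 7).

(1, 6)(2, 8, 3, 4, 7)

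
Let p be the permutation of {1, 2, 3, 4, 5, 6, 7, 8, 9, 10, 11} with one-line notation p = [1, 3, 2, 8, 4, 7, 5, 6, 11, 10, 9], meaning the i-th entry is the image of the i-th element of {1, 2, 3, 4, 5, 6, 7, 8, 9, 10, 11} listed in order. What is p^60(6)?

Tracing 6 → 7 → … returns to 6 after 5 steps, so 6 lies in a 5-cycle (4 8 6 7 5).
Powers repeat with period 5 on this cycle, and 60 mod 5 = 0, so p^60(6) = p^0(6).
So p^60(6) = 6.

6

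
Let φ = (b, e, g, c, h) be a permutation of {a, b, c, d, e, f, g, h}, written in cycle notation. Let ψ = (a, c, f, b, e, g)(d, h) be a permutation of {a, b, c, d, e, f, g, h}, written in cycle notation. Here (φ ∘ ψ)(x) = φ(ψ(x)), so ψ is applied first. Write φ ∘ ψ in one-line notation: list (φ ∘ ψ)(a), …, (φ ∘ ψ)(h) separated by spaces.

h g f b c e a d

For each element, apply ψ then φ: a → c → h; b → e → g; c → f → f; d → h → b; e → g → c; f → b → e; g → a → a; h → d → d.
So φ ∘ ψ in one-line form is h g f b c e a d.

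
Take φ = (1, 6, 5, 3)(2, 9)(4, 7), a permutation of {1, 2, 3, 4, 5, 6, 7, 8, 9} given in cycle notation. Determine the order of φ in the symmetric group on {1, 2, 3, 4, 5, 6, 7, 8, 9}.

4

The cycle type of φ is (4, 2, 2, 1).
The order of φ is the least common multiple of its cycle lengths: lcm(4, 2, 2) = 4.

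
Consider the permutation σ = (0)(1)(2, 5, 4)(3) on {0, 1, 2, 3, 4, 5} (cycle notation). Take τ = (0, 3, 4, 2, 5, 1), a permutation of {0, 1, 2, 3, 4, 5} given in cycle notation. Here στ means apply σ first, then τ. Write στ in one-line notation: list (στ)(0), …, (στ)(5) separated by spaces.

3 0 1 4 5 2

(στ)(x) = τ(σ(x)). Computing each image: τ(σ(0)) = τ(0) = 3, τ(σ(1)) = τ(1) = 0, τ(σ(2)) = τ(5) = 1, τ(σ(3)) = τ(3) = 4, τ(σ(4)) = τ(2) = 5, τ(σ(5)) = τ(4) = 2.
Hence στ = [3 0 1 4 5 2].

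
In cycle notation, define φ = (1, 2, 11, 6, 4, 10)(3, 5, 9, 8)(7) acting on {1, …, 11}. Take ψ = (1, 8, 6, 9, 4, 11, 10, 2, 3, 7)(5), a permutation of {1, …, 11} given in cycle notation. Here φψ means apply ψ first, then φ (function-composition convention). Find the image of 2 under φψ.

ψ(2) = 3, then φ(3) = 5; composing gives (φψ)(2) = 5.

5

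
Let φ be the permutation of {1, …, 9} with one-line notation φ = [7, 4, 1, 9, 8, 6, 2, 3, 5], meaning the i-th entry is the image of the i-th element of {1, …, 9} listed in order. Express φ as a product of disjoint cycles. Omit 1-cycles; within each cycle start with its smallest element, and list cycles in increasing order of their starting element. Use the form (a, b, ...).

From 1: 1 → 7 → 2 → 4 → 9 → 5 → 8 → 3 → 1, closing the cycle (1, 7, 2, 4, 9, 5, 8, 3).
Repeating from the next unused element and collecting all non-trivial cycles gives (1, 7, 2, 4, 9, 5, 8, 3).

(1, 7, 2, 4, 9, 5, 8, 3)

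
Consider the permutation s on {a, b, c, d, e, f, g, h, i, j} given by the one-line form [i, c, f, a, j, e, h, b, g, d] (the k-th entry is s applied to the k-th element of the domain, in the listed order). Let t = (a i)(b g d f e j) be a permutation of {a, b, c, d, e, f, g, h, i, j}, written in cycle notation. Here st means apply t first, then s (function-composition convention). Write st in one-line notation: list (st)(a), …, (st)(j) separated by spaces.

g h f e d j a b i c

For each element, apply t then s: a → i → g; b → g → h; c → c → f; d → f → e; e → j → d; f → e → j; g → d → a; h → h → b; i → a → i; j → b → c.
So st in one-line form is g h f e d j a b i c.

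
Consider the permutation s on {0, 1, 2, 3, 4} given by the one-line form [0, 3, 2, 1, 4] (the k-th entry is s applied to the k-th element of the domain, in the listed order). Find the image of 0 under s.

0

0 is element number 1 of the domain, and entry number 1 of the one-line form is 0, so s(0) = 0.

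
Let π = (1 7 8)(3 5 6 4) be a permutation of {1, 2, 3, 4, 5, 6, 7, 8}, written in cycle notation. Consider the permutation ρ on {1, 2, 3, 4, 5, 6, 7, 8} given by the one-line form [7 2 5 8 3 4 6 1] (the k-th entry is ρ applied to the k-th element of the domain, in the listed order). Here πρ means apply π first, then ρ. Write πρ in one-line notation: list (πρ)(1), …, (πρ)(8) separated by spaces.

Chase each element through π then ρ: 1 → 7 → 6; 2 → 2 → 2; 3 → 5 → 3; 4 → 3 → 5; 5 → 6 → 4; 6 → 4 → 8; 7 → 8 → 1; 8 → 1 → 7.
Collecting the images, πρ = [6 2 3 5 4 8 1 7].

6 2 3 5 4 8 1 7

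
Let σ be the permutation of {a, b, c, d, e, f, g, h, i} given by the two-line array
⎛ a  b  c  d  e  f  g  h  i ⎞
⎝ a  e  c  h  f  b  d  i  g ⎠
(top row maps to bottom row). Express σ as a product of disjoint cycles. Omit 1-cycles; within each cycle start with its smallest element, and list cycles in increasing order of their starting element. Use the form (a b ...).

(b e f)(d h i g)

From b: b → e → f → b, closing the cycle (b e f).
Continuing from each remaining unvisited element yields (b e f)(d h i g).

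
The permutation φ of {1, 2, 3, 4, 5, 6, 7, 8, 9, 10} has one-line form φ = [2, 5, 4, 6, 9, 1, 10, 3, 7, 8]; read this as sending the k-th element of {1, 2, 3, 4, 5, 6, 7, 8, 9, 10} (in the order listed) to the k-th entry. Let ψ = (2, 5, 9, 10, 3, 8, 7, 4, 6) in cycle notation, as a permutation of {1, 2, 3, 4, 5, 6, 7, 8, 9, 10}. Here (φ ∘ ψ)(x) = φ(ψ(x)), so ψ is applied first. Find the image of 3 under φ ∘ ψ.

3

(φ ∘ ψ)(3) = φ(ψ(3)). ψ(3) = 8, then φ(8) = 3. So (φ ∘ ψ)(3) = 3.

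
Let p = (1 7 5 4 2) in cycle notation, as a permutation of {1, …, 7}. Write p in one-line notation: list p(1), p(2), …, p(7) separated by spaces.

Image by image: 1↦7, 2↦1, 3↦3, 4↦2, 5↦4, 6↦6, 7↦5.
So the one-line form is 7 1 3 2 4 6 5.

7 1 3 2 4 6 5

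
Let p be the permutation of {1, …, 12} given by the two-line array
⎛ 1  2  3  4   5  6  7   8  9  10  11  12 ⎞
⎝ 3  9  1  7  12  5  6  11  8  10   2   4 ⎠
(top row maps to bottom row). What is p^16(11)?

Tracing 11 → 2 → … returns to 11 after 4 steps, so 11 lies in a 4-cycle (2 9 8 11).
Since the cycle has length 4, p^16 acts on it the same as p^0 (16 mod 4 = 0).
So p^16(11) = 11.

11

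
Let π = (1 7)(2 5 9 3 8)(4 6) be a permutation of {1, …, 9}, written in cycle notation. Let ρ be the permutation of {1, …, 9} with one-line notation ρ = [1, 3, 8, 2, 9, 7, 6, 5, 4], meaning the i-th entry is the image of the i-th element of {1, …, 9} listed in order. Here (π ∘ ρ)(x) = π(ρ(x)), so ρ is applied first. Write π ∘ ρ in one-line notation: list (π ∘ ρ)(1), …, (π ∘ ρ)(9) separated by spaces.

7 8 2 5 3 1 4 9 6

For each element, apply ρ then π: 1 → 1 → 7; 2 → 3 → 8; 3 → 8 → 2; 4 → 2 → 5; 5 → 9 → 3; 6 → 7 → 1; 7 → 6 → 4; 8 → 5 → 9; 9 → 4 → 6.
Collecting the images, π ∘ ρ = [7 8 2 5 3 1 4 9 6].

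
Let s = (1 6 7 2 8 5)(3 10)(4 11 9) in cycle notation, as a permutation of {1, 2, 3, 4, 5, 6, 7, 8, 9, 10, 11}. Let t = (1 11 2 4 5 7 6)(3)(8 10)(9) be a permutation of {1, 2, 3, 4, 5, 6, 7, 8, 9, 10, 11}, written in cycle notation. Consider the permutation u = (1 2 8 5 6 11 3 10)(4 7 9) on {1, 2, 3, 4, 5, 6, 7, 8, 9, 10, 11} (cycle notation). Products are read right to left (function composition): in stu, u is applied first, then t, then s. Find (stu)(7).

4

Apply the permutations in order: u(7) = 9, then t(9) = 9, then s(9) = 4. So (stu)(7) = 4.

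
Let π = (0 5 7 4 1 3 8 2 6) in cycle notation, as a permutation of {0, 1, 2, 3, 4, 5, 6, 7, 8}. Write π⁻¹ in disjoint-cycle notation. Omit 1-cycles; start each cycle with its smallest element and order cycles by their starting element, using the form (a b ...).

(0 6 2 8 3 1 4 7 5)

If π sends a → b within a cycle, π⁻¹ sends b → a; equivalently, reverse each cycle.
After reversing and putting each cycle's least element first, π⁻¹ = (0 6 2 8 3 1 4 7 5).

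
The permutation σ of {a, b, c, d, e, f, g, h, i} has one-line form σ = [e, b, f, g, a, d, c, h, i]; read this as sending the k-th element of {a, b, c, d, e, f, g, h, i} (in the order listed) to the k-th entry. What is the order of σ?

4

Decomposing into disjoint cycles gives cycle lengths 4, 2, 1, 1, 1.
Since disjoint cycles commute, ord(σ) = lcm(4, 2) = 4.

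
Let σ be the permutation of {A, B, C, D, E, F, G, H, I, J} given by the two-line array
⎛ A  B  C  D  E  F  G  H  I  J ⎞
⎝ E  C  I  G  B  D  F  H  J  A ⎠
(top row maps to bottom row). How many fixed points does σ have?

The fixed points (elements with σ(x) = x) are {H}, so there is 1.

1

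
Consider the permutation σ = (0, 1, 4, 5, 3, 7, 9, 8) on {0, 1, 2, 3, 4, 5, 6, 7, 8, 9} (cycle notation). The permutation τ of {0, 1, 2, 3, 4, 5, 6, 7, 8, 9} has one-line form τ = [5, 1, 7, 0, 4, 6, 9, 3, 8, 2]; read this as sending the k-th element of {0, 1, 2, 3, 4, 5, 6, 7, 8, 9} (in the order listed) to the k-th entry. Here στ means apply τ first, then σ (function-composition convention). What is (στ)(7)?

(στ)(7) = σ(τ(7)). τ(7) = 3, then σ(3) = 7. So (στ)(7) = 7.

7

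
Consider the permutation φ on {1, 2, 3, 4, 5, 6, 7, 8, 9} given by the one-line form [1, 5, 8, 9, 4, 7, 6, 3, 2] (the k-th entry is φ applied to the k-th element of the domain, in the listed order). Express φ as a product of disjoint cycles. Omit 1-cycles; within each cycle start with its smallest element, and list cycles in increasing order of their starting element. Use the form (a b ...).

(2 5 4 9)(3 8)(6 7)

Iterating φ from 2 gives 2 → 5 → 4 → 9 → 2; that is the 4-cycle (2 5 4 9).
Continuing from each remaining unvisited element yields (2 5 4 9)(3 8)(6 7).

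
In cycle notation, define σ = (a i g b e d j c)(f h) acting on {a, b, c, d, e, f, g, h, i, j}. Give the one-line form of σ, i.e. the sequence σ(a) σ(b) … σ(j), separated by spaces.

Image by image: a→i, b→e, c→a, d→j, e→d, f→h, g→b, h→f, i→g, j→c.
So the one-line form is i e a j d h b f g c.

i e a j d h b f g c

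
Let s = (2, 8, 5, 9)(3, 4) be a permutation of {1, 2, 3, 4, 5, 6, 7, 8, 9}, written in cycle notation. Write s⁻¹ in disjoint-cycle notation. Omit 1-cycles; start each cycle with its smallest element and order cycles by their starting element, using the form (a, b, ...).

The inverse reverses each cycle.
Reversing each cycle of s and rotating so the smallest element leads gives (2, 9, 5, 8)(3, 4).

(2, 9, 5, 8)(3, 4)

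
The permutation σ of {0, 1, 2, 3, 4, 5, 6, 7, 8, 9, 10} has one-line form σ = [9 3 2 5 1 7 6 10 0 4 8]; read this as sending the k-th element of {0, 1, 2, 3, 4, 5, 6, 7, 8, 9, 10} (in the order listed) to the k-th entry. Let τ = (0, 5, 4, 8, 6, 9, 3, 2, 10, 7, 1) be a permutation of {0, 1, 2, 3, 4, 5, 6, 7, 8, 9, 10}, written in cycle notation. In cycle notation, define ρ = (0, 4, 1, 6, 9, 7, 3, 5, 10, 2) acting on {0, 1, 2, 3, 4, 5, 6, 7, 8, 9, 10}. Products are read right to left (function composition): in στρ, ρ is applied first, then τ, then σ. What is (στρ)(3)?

Apply the permutations in order: ρ(3) = 5, then τ(5) = 4, then σ(4) = 1. So (στρ)(3) = 1.

1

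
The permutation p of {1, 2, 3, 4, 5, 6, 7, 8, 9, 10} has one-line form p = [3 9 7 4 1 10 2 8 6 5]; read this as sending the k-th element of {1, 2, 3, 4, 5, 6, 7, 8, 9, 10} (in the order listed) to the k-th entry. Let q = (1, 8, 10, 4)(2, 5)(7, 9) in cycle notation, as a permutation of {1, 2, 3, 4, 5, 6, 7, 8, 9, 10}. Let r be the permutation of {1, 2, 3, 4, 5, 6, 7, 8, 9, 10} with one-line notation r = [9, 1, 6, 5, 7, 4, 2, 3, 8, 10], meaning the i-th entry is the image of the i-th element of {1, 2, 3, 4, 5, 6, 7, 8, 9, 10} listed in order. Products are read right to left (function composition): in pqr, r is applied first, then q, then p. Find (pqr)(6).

Apply the permutations in order: r(6) = 4, then q(4) = 1, then p(1) = 3. So (pqr)(6) = 3.

3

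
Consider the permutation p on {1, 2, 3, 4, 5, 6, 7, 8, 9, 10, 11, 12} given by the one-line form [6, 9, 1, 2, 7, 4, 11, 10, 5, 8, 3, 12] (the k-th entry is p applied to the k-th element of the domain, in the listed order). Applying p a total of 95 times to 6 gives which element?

Tracing 6 → 4 → … returns to 6 after 9 steps, so 6 lies in a 9-cycle (1 6 4 2 9 5 7 11 3).
Powers repeat with period 9 on this cycle, and 95 mod 9 = 5, so p^95(6) = p^5(6).
Advancing 5 steps from 6: 6 → 4 → 2 → 9 → 5 → 7.

7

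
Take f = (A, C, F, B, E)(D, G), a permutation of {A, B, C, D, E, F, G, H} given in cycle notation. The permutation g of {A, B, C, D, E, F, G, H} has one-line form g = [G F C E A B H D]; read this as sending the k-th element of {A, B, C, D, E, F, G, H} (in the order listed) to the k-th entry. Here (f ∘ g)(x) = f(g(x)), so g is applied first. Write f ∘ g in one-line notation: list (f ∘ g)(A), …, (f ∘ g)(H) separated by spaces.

(f ∘ g)(x) = f(g(x)). Computing each image: f(g(A)) = f(G) = D, f(g(B)) = f(F) = B, f(g(C)) = f(C) = F, f(g(D)) = f(E) = A, f(g(E)) = f(A) = C, f(g(F)) = f(B) = E, f(g(G)) = f(H) = H, f(g(H)) = f(D) = G.
Hence f ∘ g = [D B F A C E H G].

D B F A C E H G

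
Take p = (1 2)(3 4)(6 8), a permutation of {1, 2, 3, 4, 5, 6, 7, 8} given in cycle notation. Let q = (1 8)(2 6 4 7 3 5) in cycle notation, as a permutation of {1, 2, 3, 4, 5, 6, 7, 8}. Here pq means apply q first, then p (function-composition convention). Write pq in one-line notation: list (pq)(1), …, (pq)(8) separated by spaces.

6 8 5 7 1 3 4 2

(pq)(x) = p(q(x)). Computing each image: p(q(1)) = p(8) = 6, p(q(2)) = p(6) = 8, p(q(3)) = p(5) = 5, p(q(4)) = p(7) = 7, p(q(5)) = p(2) = 1, p(q(6)) = p(4) = 3, p(q(7)) = p(3) = 4, p(q(8)) = p(1) = 2.
Hence pq = [6 8 5 7 1 3 4 2].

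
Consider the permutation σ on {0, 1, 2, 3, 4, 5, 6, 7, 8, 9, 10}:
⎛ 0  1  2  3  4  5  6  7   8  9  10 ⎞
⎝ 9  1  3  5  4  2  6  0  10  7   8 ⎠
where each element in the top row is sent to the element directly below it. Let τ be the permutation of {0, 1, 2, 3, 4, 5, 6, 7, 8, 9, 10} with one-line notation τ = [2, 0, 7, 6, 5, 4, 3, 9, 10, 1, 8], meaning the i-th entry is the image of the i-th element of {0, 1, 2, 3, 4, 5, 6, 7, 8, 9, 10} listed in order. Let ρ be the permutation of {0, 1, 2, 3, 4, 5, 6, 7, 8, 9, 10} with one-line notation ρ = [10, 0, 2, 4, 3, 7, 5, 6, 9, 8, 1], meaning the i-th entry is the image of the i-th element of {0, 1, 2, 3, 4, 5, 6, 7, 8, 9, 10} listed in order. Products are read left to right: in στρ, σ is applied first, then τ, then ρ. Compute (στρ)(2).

5

Chase 2: σ(2) = 3; τ(3) = 6; ρ(6) = 5. Hence (στρ)(2) = 5.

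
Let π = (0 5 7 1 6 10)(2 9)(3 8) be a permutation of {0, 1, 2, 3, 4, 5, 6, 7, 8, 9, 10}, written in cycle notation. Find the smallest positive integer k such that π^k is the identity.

6

The cycle type of π is (6, 2, 2, 1).
The order is lcm(6, 2, 2) = 6.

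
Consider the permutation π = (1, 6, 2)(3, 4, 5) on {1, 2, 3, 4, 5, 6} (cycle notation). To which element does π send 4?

Within (3, 4, 5), 4 ↦ 5.

5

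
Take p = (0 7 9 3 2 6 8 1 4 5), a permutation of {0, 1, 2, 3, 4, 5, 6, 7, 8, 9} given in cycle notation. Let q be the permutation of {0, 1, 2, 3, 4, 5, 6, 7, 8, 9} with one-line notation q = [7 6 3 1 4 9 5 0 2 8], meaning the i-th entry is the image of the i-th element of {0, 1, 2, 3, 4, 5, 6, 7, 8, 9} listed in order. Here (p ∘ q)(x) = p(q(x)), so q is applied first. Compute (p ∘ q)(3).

4

q(3) = 1, then p(1) = 4; composing gives (p ∘ q)(3) = 4.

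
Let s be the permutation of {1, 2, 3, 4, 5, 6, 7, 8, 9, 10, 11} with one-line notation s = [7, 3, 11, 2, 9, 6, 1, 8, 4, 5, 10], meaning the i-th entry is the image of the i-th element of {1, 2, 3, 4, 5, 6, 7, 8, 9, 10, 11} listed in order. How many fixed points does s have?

2

The fixed points (elements with s(x) = x) are {6, 8}, so there are 2.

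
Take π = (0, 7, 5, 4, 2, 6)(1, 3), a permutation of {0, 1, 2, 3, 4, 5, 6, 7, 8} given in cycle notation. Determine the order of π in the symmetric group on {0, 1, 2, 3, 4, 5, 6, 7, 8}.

The cycle type of π is (6, 2, 1).
Since disjoint cycles commute, ord(π) = lcm(6, 2) = 6.

6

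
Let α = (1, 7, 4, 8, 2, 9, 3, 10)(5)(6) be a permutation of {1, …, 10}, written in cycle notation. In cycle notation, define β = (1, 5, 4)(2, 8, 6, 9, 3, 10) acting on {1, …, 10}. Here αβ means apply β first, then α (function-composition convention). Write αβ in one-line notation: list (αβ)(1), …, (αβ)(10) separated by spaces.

(αβ)(x) = α(β(x)). Computing each image: α(β(1)) = α(5) = 5, α(β(2)) = α(8) = 2, α(β(3)) = α(10) = 1, α(β(4)) = α(1) = 7, α(β(5)) = α(4) = 8, α(β(6)) = α(9) = 3, α(β(7)) = α(7) = 4, α(β(8)) = α(6) = 6, α(β(9)) = α(3) = 10, α(β(10)) = α(2) = 9.
Hence αβ = [5 2 1 7 8 3 4 6 10 9].

5 2 1 7 8 3 4 6 10 9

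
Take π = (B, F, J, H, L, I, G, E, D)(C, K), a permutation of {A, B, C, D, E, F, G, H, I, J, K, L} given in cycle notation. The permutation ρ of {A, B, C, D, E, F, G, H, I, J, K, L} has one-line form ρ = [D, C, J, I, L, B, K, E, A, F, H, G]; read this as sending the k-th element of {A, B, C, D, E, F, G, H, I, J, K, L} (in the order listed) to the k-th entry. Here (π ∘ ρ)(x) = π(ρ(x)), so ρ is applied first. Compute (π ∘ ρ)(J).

J

(π ∘ ρ)(J) = π(ρ(J)). ρ(J) = F, then π(F) = J. So (π ∘ ρ)(J) = J.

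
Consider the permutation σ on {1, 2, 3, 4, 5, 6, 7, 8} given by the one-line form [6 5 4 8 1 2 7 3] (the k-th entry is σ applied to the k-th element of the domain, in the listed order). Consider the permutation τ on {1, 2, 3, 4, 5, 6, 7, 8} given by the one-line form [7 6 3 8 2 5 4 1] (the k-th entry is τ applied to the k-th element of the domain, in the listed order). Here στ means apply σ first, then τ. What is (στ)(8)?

σ(8) = 3, then τ(3) = 3; composing gives (στ)(8) = 3.

3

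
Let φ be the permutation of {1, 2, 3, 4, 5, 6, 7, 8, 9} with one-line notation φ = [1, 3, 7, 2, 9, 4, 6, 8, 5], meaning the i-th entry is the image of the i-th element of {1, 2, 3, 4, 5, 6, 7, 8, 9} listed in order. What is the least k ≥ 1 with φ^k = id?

Writing φ as disjoint cycles, the cycle lengths are 5, 2, 1, 1.
The order of φ is the least common multiple of its cycle lengths: lcm(5, 2) = 10.

10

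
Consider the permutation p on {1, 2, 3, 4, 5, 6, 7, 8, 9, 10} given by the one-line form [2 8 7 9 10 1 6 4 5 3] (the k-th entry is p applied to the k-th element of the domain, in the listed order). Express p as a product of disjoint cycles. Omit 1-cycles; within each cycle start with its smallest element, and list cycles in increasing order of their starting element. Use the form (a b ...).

Start at 1 and follow images: 1 → 2 → 8 → 4 → 9 → 5 → 10 → 3 → 7 → 6 → 1, giving the cycle (1 2 8 4 9 5 10 3 7 6).
Continuing from each remaining unvisited element yields (1 2 8 4 9 5 10 3 7 6).

(1 2 8 4 9 5 10 3 7 6)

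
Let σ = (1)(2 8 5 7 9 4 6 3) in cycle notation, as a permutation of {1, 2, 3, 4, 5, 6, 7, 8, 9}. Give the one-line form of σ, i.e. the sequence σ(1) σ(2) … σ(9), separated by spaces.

Image by image: 1↦1, 2↦8, 3↦2, 4↦6, 5↦7, 6↦3, 7↦9, 8↦5, 9↦4.
Listing these in domain order gives 1 8 2 6 7 3 9 5 4.

1 8 2 6 7 3 9 5 4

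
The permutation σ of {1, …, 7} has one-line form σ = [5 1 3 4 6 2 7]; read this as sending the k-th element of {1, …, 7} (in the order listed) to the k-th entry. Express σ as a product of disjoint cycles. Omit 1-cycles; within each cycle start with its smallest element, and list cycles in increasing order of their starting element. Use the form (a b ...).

Start at 1 and follow images: 1 → 5 → 6 → 2 → 1, giving the cycle (1 5 6 2).
Continuing from each remaining unvisited element yields (1 5 6 2).

(1 5 6 2)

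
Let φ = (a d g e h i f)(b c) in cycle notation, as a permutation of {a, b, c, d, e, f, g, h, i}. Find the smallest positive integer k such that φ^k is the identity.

14

The cycle type of φ is (7, 2).
The order of φ is the least common multiple of its cycle lengths: lcm(7, 2) = 14.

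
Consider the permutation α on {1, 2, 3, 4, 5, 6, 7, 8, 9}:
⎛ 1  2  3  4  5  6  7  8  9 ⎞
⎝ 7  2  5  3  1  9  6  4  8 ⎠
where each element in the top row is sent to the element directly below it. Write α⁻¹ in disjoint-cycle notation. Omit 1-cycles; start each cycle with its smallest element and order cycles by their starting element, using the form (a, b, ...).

(1, 5, 3, 4, 8, 9, 6, 7)

First write α in disjoint cycles: (1, 7, 6, 9, 8, 4, 3, 5).
The inverse reverses every cycle; in canonical form, α⁻¹ = (1, 5, 3, 4, 8, 9, 6, 7).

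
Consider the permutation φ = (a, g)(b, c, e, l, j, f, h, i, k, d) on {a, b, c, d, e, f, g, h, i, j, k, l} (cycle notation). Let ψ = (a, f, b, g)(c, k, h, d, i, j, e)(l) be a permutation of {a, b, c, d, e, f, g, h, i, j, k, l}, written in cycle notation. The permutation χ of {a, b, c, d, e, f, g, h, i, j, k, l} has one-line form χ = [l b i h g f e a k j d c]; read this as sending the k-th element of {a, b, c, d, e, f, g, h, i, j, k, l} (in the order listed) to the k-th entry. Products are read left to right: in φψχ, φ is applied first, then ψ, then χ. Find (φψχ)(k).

k

Chase k: φ(k) = d; ψ(d) = i; χ(i) = k. Hence (φψχ)(k) = k.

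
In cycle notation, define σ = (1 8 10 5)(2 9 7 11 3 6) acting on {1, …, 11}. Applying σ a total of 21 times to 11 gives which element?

11 lies in the 6-cycle (2 9 7 11 3 6).
On a 6-cycle, σ^6 is the identity, so σ^21 = σ^3 there (21 ≡ 3 mod 6).
Advancing 3 steps from 11: 11 → 3 → 6 → 2.

2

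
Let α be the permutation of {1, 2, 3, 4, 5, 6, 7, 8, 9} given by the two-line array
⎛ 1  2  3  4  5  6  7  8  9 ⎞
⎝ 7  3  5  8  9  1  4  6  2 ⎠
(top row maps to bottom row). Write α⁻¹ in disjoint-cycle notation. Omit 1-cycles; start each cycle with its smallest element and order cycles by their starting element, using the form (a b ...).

First write α in disjoint cycles: (1 7 4 8 6)(2 3 5 9).
The inverse reverses every cycle; in canonical form, α⁻¹ = (1 6 8 4 7)(2 9 5 3).

(1 6 8 4 7)(2 9 5 3)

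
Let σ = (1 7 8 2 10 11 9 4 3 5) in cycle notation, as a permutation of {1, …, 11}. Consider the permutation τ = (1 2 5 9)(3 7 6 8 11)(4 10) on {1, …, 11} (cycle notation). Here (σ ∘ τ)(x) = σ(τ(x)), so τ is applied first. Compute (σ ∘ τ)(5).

4

First apply τ: τ(5) = 9, then σ(9) = 4. Thus (σ ∘ τ)(5) = 4.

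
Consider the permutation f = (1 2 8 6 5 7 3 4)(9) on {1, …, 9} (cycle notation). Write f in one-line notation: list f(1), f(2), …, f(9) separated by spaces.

Image by image: 1↦2, 2↦8, 3↦4, 4↦1, 5↦7, 6↦5, 7↦3, 8↦6, 9↦9.
So the one-line form is 2 8 4 1 7 5 3 6 9.

2 8 4 1 7 5 3 6 9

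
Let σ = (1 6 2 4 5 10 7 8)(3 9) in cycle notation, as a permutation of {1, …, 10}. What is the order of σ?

8

The cycle type of σ is (8, 2).
The order of σ is the least common multiple of its cycle lengths: lcm(8, 2) = 8.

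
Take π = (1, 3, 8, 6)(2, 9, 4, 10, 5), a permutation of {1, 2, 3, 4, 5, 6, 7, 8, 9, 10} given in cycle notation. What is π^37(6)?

6 lies in the 4-cycle (1, 3, 8, 6).
On a 4-cycle, π^4 is the identity, so π^37 = π^1 there (37 ≡ 1 mod 4).
Advancing 1 step from 6: 6 → 1.

1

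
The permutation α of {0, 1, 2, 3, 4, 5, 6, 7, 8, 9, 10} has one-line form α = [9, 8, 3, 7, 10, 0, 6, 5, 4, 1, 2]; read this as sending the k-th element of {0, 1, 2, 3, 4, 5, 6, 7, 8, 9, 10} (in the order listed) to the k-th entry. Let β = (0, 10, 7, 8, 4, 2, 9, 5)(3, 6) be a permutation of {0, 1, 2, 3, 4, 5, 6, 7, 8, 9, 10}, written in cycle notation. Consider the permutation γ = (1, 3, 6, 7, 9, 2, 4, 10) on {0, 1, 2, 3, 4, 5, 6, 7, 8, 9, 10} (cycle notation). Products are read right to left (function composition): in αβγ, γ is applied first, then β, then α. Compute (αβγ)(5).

Chase 5: γ(5) = 5; β(5) = 0; α(0) = 9. Hence (αβγ)(5) = 9.

9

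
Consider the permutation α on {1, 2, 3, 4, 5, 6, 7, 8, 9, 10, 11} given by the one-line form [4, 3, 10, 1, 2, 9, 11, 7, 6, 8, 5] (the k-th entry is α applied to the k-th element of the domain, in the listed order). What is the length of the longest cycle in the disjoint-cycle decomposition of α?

7

Decomposing into disjoint cycles gives (1 4)(2 3 10 8 7 11 5)(6 9); the longest has length 7.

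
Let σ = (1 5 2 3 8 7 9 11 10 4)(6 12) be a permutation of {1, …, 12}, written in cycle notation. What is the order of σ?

10

The disjoint cycles have lengths 10, 2.
Since disjoint cycles commute, ord(σ) = lcm(10, 2) = 10.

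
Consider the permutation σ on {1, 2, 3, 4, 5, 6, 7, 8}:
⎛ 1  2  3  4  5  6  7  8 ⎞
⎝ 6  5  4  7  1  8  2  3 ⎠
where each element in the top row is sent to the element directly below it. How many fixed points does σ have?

0

No element satisfies σ(x) = x, so there are 0 fixed points.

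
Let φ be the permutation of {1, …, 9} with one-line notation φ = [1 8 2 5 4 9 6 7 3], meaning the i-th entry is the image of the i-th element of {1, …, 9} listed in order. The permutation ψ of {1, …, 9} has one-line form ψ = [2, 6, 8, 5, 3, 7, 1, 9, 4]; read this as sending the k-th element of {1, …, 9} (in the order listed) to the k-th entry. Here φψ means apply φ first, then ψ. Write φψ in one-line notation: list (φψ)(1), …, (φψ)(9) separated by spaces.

2 9 6 3 5 4 7 1 8

Chase each element through φ then ψ: 1 → 1 → 2; 2 → 8 → 9; 3 → 2 → 6; 4 → 5 → 3; 5 → 4 → 5; 6 → 9 → 4; 7 → 6 → 7; 8 → 7 → 1; 9 → 3 → 8.
Collecting the images, φψ = [2 9 6 3 5 4 7 1 8].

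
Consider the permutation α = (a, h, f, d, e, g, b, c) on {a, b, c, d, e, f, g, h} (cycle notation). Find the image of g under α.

Within (a, h, f, d, e, g, b, c), g ↦ b.

b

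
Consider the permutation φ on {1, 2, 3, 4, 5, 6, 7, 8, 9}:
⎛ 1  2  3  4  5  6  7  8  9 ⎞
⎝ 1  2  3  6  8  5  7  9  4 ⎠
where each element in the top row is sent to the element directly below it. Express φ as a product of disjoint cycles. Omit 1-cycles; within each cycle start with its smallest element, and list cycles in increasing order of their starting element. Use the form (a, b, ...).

(4, 6, 5, 8, 9)

Start at 4 and follow images: 4 → 6 → 5 → 8 → 9 → 4, giving the cycle (4, 6, 5, 8, 9).
Continuing from each remaining unvisited element yields (4, 6, 5, 8, 9).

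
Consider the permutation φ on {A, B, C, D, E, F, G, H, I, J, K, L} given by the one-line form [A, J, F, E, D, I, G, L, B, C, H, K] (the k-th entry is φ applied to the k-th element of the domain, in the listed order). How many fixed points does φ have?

The fixed points (elements with φ(x) = x) are {A, G}, so there are 2.

2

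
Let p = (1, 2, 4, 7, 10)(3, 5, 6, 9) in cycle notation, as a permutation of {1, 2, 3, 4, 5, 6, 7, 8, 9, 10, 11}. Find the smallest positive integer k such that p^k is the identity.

20

The cycle type of p is (5, 4, 1, 1).
The order of p is the least common multiple of its cycle lengths: lcm(5, 4) = 20.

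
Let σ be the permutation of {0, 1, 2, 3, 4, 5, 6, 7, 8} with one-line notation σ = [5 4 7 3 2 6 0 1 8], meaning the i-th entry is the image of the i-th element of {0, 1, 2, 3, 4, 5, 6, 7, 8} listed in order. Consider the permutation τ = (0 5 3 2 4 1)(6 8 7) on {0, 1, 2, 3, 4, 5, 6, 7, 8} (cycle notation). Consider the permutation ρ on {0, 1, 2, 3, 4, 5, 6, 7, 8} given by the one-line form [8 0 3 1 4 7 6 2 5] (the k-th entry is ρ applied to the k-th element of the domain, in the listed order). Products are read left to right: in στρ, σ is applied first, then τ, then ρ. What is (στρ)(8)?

2

(στρ)(8) = ρ(τ(σ(8))). σ(8) = 8, then τ(8) = 7, then ρ(7) = 2, so the result is 2.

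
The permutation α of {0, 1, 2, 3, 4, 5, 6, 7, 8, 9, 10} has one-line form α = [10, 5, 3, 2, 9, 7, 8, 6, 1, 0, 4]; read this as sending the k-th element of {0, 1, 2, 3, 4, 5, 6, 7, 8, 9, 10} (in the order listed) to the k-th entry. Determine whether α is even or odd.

even

In disjoint-cycle form the cycle lengths are 5, 4, 2.
A cycle of length ℓ contributes ℓ−1 transpositions, so α is a product of 4 + 3 + 1 = 8 transpositions — even.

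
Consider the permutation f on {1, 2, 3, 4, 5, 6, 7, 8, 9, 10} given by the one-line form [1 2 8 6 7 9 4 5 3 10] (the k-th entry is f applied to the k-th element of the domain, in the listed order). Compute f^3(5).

6

Tracing 5 → 7 → … returns to 5 after 7 steps, so 5 lies in a 7-cycle (3, 8, 5, 7, 4, 6, 9).
Advancing 3 steps from 5: 5 → 7 → 4 → 6.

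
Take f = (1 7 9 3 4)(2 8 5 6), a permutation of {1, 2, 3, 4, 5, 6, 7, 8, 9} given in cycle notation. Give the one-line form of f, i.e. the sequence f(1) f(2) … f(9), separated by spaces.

7 8 4 1 6 2 9 5 3

Each element maps to the next entry in its cycle (wrapping to the front): 1→7, 2→8, 3→4, 4→1, 5→6, 6→2, 7→9, 8→5, 9→3.
So the one-line form is 7 8 4 1 6 2 9 5 3.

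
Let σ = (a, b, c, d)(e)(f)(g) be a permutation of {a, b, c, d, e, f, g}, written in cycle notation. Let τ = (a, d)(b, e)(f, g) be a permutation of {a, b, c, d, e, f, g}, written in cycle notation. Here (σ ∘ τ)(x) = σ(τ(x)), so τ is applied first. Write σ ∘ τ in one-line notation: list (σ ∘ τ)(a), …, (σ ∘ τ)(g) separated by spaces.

(σ ∘ τ)(x) = σ(τ(x)). Computing each image: σ(τ(a)) = σ(d) = a, σ(τ(b)) = σ(e) = e, σ(τ(c)) = σ(c) = d, σ(τ(d)) = σ(a) = b, σ(τ(e)) = σ(b) = c, σ(τ(f)) = σ(g) = g, σ(τ(g)) = σ(f) = f.
Hence σ ∘ τ = [a e d b c g f].

a e d b c g f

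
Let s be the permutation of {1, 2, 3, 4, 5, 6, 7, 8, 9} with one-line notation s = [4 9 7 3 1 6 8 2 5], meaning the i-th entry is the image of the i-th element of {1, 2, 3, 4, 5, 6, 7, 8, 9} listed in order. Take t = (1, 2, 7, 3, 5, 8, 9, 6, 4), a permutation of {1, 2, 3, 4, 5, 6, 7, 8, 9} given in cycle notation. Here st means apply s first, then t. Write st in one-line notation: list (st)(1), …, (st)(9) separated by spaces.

1 6 3 5 2 4 9 7 8

Chase each element through s then t: 1 → 4 → 1; 2 → 9 → 6; 3 → 7 → 3; 4 → 3 → 5; 5 → 1 → 2; 6 → 6 → 4; 7 → 8 → 9; 8 → 2 → 7; 9 → 5 → 8.
Collecting the images, st = [1 6 3 5 2 4 9 7 8].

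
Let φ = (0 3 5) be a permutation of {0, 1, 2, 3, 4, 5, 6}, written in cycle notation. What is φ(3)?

5

Within (0 3 5), 3 ↦ 5.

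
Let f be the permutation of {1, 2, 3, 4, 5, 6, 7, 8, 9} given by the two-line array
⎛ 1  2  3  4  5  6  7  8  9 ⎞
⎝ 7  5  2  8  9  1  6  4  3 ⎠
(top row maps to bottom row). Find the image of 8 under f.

4

The entry below 8 in the array is 4, so f(8) = 4.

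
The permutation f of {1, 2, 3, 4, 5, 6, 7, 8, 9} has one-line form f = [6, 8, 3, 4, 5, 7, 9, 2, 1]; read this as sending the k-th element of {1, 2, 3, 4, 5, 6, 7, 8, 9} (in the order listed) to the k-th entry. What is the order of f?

4

The disjoint-cycle form of f has cycle lengths 4, 2, 1, 1, 1.
The order of f is the least common multiple of its cycle lengths: lcm(4, 2) = 4.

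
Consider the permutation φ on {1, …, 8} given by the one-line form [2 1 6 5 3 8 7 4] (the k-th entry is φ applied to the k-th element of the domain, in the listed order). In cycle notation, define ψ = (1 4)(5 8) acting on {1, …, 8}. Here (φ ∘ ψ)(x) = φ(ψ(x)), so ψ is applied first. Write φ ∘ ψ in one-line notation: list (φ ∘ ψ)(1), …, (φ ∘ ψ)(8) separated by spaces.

5 1 6 2 4 8 7 3

For each element, apply ψ then φ: 1 → 4 → 5; 2 → 2 → 1; 3 → 3 → 6; 4 → 1 → 2; 5 → 8 → 4; 6 → 6 → 8; 7 → 7 → 7; 8 → 5 → 3.
Collecting the images, φ ∘ ψ = [5 1 6 2 4 8 7 3].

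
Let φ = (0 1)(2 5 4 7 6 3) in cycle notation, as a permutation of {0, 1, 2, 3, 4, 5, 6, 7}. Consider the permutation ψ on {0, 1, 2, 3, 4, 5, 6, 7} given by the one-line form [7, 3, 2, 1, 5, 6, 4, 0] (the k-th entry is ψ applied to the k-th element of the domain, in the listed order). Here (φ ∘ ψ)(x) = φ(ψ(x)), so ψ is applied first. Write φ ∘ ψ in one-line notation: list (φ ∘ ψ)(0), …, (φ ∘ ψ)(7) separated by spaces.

(φ ∘ ψ)(x) = φ(ψ(x)). Computing each image: φ(ψ(0)) = φ(7) = 6, φ(ψ(1)) = φ(3) = 2, φ(ψ(2)) = φ(2) = 5, φ(ψ(3)) = φ(1) = 0, φ(ψ(4)) = φ(5) = 4, φ(ψ(5)) = φ(6) = 3, φ(ψ(6)) = φ(4) = 7, φ(ψ(7)) = φ(0) = 1.
Hence φ ∘ ψ = [6 2 5 0 4 3 7 1].

6 2 5 0 4 3 7 1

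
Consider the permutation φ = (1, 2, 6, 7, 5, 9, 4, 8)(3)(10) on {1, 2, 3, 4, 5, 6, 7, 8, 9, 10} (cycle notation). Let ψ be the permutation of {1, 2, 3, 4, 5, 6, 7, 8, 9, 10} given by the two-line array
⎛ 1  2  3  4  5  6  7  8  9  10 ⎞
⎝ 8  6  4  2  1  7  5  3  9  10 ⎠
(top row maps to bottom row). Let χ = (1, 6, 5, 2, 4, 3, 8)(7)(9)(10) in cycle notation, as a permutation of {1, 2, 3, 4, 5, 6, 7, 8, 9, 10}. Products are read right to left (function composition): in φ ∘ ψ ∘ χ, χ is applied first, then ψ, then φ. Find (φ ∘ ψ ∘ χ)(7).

9

Chase 7: χ(7) = 7; ψ(7) = 5; φ(5) = 9. Hence (φ ∘ ψ ∘ χ)(7) = 9.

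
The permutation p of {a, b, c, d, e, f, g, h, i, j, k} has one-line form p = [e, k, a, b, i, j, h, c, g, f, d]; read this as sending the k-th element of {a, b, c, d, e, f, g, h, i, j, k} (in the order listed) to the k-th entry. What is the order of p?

Decomposing into disjoint cycles gives cycle lengths 6, 3, 2.
The order is lcm(6, 3, 2) = 6.

6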